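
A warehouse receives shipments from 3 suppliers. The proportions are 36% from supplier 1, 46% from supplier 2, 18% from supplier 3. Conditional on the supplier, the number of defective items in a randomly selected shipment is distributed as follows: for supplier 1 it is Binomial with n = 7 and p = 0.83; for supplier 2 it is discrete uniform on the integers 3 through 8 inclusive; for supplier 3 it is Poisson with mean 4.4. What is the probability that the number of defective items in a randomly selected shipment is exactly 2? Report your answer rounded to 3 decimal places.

0.022

Conditional on each supplier, P(X = 2): 1: 0.00205409; 2: 0; 3: 0.118845.
By total probability, P(X = 2) = 0.36·0.00205409 + 0.46·0 + 0.18·0.118845 = 0.0221315.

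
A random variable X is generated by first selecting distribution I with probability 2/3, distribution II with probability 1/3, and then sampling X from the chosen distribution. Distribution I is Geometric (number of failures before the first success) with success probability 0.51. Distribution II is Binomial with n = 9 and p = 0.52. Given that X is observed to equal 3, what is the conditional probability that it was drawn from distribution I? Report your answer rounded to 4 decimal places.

Likelihoods P(X=3 | ·): I: 0.060001; II: 0.144456.
Posterior ∝ prior × likelihood. Numerator for I: 0.666667·0.060001 = 0.0400007.
Normalizing constant: 0.666667·0.060001 + 0.333333·0.144456 = 0.0881528.
P(I | observation) = 0.0400007 / 0.0881528 = 0.453765.

0.4538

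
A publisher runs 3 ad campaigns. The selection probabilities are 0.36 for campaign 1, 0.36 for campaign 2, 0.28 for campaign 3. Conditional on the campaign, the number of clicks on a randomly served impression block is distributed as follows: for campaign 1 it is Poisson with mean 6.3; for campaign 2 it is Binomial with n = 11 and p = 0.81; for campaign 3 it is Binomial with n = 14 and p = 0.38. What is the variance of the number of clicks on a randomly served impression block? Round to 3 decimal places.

Per component, 1: μ=6.3, E[X²]=45.99; 2: μ=8.91, E[X²]=81.081; 3: μ=5.32, E[X²]=31.6008.
E[X] = 0.36·6.3 + 0.36·8.91 + 0.28·5.32 = 6.9652.
E[X²] = 0.36·45.99 + 0.36·81.081 + 0.28·31.6008 = 54.5938.
Var(X) = E[X²] − (E[X])² = 54.5938 − 48.514 = 6.07977.

6.080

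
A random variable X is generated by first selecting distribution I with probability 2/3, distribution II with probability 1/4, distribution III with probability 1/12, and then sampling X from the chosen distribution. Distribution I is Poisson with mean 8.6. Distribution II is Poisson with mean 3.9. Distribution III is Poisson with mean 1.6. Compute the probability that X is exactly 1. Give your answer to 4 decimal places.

0.0477

Conditional on each component, P(X = 1): I: 0.00158331; II: 0.0789435; III: 0.323034.
By total probability, P(X = 1) = 0.666667·0.00158331 + 0.25·0.0789435 + 0.0833333·0.323034 = 0.0477109.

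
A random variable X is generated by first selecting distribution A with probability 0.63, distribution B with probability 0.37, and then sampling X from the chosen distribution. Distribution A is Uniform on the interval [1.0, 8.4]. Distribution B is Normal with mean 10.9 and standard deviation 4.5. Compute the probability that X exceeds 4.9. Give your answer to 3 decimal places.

0.634

Conditional on each component, P(X > 4.9): A: 0.472973; B: 0.908789.
By total probability, P(X > 4.9) = 0.63·0.472973 + 0.37·0.908789 = 0.634225.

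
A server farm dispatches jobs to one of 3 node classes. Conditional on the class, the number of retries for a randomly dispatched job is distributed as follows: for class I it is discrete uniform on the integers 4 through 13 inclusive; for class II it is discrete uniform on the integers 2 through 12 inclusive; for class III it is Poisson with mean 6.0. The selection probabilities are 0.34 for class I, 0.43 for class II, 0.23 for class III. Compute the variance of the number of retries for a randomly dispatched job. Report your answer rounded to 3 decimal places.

Per component, I: μ=8.5, E[X²]=80.5; II: μ=7, E[X²]=59; III: μ=6, E[X²]=42.
E[X] = 0.34·8.5 + 0.43·7 + 0.23·6 = 7.28.
E[X²] = 0.34·80.5 + 0.43·59 + 0.23·42 = 62.4.
Var(X) = E[X²] − (E[X])² = 62.4 − 52.9984 = 9.4016.

9.402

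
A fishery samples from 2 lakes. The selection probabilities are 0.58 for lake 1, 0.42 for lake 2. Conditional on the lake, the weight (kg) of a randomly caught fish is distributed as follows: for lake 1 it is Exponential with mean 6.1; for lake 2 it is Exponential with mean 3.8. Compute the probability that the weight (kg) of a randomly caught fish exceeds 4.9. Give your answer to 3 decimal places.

0.375

Conditional on each lake, P(X > 4.9): 1: 0.447858; 2: 0.275416.
By total probability, P(X > 4.9) = 0.58·0.447858 + 0.42·0.275416 = 0.375432.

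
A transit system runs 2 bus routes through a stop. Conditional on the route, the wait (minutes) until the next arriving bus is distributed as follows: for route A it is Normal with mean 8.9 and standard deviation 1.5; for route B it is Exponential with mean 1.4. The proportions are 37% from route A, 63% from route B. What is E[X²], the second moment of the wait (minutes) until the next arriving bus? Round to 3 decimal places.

For each component E[X²] = Var + (mean)², giving A: 81.46; B: 3.92.
Overall E[X²] = 0.37·81.46 + 0.63·3.92 = 32.6098.

32.610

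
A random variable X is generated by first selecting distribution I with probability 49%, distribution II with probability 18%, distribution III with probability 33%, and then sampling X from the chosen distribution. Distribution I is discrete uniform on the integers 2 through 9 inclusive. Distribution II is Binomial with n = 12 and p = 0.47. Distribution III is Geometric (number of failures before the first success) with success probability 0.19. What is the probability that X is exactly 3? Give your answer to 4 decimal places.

Conditional on each component, P(X = 3): I: 0.125; II: 0.0753701; III: 0.100974.
By total probability, P(X = 3) = 0.49·0.125 + 0.18·0.0753701 + 0.33·0.100974 = 0.108138.

0.1081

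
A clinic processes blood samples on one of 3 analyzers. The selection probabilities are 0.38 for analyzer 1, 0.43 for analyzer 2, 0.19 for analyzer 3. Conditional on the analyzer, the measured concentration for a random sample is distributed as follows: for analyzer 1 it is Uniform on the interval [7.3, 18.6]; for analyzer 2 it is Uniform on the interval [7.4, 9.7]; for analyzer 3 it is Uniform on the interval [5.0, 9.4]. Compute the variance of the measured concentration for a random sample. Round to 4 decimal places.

Per component, 1: μ=12.95, E[X²]=178.343; 2: μ=8.55, E[X²]=73.5433; 3: μ=7.2, E[X²]=53.4533.
E[X] = 0.38·12.95 + 0.43·8.55 + 0.19·7.2 = 9.9655.
E[X²] = 0.38·178.343 + 0.43·73.5433 + 0.19·53.4533 = 109.55.
Var(X) = E[X²] − (E[X])² = 109.55 − 99.3112 = 10.239.

10.2390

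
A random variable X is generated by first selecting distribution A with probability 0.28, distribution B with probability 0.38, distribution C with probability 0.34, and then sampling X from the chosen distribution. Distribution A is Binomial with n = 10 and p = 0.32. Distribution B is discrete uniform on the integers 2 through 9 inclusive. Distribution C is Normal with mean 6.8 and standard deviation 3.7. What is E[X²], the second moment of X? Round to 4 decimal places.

37.3427

For each component E[X²] = Var + (mean)², giving A: 12.416; B: 35.5; C: 59.93.
Overall E[X²] = 0.28·12.416 + 0.38·35.5 + 0.34·59.93 = 37.3427.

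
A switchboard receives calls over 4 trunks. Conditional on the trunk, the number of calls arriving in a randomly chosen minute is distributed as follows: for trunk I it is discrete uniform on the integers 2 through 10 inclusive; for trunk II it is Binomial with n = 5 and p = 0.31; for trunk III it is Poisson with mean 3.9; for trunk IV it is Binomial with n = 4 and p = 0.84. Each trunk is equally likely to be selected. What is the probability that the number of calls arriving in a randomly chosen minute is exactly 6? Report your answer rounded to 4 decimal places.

Conditional on each trunk, P(X = 6): I: 0.111111; II: 0; III: 0.0989251; IV: 0.
By total probability, P(X = 6) = 0.25·0.111111 + 0.25·0 + 0.25·0.0989251 + 0.25·0 = 0.0525091.

0.0525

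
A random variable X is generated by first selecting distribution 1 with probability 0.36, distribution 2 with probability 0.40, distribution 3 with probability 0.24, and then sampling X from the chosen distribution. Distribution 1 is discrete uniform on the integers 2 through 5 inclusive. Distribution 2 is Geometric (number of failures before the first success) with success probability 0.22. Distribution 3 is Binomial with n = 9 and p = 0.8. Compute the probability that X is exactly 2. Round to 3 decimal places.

0.144

Conditional on each component, P(X = 2): 1: 0.25; 2: 0.133848; 3: 0.000294912.
By total probability, P(X = 2) = 0.36·0.25 + 0.4·0.133848 + 0.24·0.000294912 = 0.14361.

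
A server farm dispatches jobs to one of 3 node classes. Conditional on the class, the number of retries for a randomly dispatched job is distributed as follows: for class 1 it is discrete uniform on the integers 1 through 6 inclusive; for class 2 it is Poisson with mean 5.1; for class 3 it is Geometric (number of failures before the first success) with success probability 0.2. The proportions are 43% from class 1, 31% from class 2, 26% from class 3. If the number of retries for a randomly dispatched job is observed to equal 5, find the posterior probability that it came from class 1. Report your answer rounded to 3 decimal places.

0.501

Likelihoods P(X=5 | ·): 1: 0.166667; 2: 0.175294; 3: 0.065536.
Posterior ∝ prior × likelihood. Numerator for 1: 0.43·0.166667 = 0.0716667.
Normalizing constant: 0.43·0.166667 + 0.31·0.175294 + 0.26·0.065536 = 0.143047.
P(1 | observation) = 0.0716667 / 0.143047 = 0.501.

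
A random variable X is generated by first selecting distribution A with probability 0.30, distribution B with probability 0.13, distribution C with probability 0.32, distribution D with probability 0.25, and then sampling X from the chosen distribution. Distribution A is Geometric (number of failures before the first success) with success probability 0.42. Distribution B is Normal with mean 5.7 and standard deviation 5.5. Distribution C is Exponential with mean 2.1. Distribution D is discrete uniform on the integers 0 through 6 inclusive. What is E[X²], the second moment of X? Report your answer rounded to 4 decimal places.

For each component E[X²] = Var + (mean)², giving A: 5.19501; B: 62.74; C: 8.82; D: 13.
Overall E[X²] = 0.3·5.19501 + 0.13·62.74 + 0.32·8.82 + 0.25·13 = 15.7871.

15.7871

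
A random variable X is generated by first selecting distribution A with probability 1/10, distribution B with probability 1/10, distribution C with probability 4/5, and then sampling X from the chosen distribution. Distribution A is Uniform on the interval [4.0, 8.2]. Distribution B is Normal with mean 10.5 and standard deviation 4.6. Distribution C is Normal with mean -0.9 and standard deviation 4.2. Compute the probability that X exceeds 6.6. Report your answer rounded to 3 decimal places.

Conditional on each component, P(X > 6.6): A: 0.380952; B: 0.801733; C: 0.0370728.
By total probability, P(X > 6.6) = 0.1·0.380952 + 0.1·0.801733 + 0.8·0.0370728 = 0.147927.

0.148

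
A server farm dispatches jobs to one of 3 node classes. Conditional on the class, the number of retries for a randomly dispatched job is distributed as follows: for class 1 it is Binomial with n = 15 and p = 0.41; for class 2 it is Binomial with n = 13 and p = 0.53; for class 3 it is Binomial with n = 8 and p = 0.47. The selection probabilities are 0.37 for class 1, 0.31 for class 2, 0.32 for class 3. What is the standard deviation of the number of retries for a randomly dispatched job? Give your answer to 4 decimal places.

Per component, 1: μ=6.15, E[X²]=41.451; 2: μ=6.89, E[X²]=50.7104; 3: μ=3.76, E[X²]=16.1304.
E[X] = 0.37·6.15 + 0.31·6.89 + 0.32·3.76 = 5.6146.
E[X²] = 0.37·41.451 + 0.31·50.7104 + 0.32·16.1304 = 36.2188.
Var(X) = E[X²] − (E[X])² = 36.2188 − 31.5237 = 4.69509.
SD(X) = √4.69509 = 2.16682.

2.1668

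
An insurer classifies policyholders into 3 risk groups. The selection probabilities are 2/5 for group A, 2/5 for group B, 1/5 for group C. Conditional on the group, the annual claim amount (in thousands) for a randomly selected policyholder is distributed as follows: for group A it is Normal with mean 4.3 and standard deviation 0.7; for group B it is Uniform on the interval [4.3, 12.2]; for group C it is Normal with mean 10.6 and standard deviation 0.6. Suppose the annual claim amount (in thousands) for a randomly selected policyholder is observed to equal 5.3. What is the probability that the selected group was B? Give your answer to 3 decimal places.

Likelihoods f(5.3 | ·): A: 0.205426; B: 0.126582; C: 7.57255e-18.
Posterior ∝ prior × likelihood. Numerator for B: 0.4·0.126582 = 0.0506329.
Normalizing constant: 0.4·0.205426 + 0.4·0.126582 + 0.2·7.57255e-18 = 0.132803.
P(B | observation) = 0.0506329 / 0.132803 = 0.381263.

0.381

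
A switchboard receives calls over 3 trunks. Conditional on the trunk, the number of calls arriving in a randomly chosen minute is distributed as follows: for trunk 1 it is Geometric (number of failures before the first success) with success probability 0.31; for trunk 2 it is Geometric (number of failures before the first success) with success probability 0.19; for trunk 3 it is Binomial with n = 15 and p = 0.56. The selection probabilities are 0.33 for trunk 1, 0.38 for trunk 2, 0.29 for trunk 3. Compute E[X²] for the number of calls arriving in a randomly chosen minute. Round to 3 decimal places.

For each component E[X²] = Var + (mean)², giving 1: 12.1342; 2: 40.6122; 3: 74.256.
Overall E[X²] = 0.33·12.1342 + 0.38·40.6122 + 0.29·74.256 = 40.9712.

40.971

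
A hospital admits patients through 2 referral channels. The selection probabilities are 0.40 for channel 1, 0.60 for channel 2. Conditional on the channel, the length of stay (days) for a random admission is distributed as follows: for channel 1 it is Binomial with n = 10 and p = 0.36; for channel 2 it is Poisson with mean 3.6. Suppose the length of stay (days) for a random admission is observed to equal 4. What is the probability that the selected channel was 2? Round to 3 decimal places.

Likelihoods P(X=4 | ·): 1: 0.242387; 2: 0.191222.
Posterior ∝ prior × likelihood. Numerator for 2: 0.6·0.191222 = 0.114733.
Normalizing constant: 0.4·0.242387 + 0.6·0.191222 = 0.211688.
P(2 | observation) = 0.114733 / 0.211688 = 0.541993.

0.542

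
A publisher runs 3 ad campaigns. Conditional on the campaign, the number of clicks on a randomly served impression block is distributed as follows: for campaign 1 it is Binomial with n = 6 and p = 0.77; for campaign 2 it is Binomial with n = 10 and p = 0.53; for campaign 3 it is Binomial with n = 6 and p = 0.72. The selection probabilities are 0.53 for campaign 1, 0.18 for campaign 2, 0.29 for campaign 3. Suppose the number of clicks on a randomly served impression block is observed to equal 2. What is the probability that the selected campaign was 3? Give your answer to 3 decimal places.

Likelihoods P(X=2 | ·): 1: 0.0248877; 2: 0.0300987; 3: 0.0477957.
Posterior ∝ prior × likelihood. Numerator for 3: 0.29·0.0477957 = 0.0138607.
Normalizing constant: 0.53·0.0248877 + 0.18·0.0300987 + 0.29·0.0477957 = 0.032469.
P(3 | observation) = 0.0138607 / 0.032469 = 0.426892.

0.427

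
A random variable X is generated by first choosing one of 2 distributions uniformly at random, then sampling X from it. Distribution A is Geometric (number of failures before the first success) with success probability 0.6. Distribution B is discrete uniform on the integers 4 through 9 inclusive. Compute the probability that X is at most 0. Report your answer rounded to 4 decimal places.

0.3000

Conditional on each component, P(X ≤ 0): A: 0.6; B: 0.
By total probability, P(X ≤ 0) = 0.5·0.6 + 0.5·0 = 0.3.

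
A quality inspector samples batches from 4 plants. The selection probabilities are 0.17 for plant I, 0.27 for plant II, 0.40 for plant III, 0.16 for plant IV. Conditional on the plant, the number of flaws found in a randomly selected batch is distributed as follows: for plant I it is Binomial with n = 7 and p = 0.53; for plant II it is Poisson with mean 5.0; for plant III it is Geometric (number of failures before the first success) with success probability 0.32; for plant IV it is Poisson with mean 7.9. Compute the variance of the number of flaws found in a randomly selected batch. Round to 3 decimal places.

9.682

Per component, I: μ=3.71, E[X²]=15.5078; II: μ=5, E[X²]=30; III: μ=2.125, E[X²]=11.1562; IV: μ=7.9, E[X²]=70.31.
E[X] = 0.17·3.71 + 0.27·5 + 0.4·2.125 + 0.16·7.9 = 4.0947.
E[X²] = 0.17·15.5078 + 0.27·30 + 0.4·11.1562 + 0.16·70.31 = 26.4484.
Var(X) = E[X²] − (E[X])² = 26.4484 − 16.7666 = 9.68186.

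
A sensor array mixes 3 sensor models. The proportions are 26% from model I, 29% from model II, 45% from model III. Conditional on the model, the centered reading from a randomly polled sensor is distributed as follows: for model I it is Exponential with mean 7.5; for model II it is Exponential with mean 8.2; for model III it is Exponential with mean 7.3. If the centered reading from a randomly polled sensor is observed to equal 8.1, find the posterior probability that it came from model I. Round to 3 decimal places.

Likelihoods f(8.1 | ·): I: 0.0452794; II: 0.0454138; III: 0.0451636.
Posterior ∝ prior × likelihood. Numerator for I: 0.26·0.0452794 = 0.0117726.
Normalizing constant: 0.26·0.0452794 + 0.29·0.0454138 + 0.45·0.0451636 = 0.0452663.
P(I | observation) = 0.0117726 / 0.0452663 = 0.260075.

0.260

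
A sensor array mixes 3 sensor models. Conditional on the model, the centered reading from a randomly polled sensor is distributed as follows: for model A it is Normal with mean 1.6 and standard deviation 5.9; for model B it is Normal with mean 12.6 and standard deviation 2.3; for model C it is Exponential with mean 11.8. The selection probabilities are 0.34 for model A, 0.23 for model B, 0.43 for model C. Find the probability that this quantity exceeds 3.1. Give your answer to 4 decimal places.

Conditional on each model, P(X > 3.1): A: 0.399656; B: 0.999982; C: 0.768963.
By total probability, P(X > 3.1) = 0.34·0.399656 + 0.23·0.999982 + 0.43·0.768963 = 0.696533.

0.6965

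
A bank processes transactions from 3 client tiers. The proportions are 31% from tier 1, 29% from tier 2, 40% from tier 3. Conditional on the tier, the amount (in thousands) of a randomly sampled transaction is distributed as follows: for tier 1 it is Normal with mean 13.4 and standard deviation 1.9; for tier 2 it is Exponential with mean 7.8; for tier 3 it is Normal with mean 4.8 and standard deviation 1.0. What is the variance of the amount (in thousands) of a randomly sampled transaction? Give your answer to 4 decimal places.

Per component, 1: μ=13.4, E[X²]=183.17; 2: μ=7.8, E[X²]=121.68; 3: μ=4.8, E[X²]=24.04.
E[X] = 0.31·13.4 + 0.29·7.8 + 0.4·4.8 = 8.336.
E[X²] = 0.31·183.17 + 0.29·121.68 + 0.4·24.04 = 101.686.
Var(X) = E[X²] − (E[X])² = 101.686 − 69.4889 = 32.197.

32.1970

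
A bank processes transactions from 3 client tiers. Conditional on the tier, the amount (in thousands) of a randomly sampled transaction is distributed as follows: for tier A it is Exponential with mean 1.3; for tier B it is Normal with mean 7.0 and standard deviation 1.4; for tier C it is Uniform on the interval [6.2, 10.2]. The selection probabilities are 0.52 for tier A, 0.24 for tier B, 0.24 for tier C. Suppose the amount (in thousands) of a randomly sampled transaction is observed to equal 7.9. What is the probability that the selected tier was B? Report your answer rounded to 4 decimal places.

0.4773

Likelihoods f(7.9 | ·): A: 0.00176556; B: 0.231762; C: 0.25.
Posterior ∝ prior × likelihood. Numerator for B: 0.24·0.231762 = 0.0556229.
Normalizing constant: 0.52·0.00176556 + 0.24·0.231762 + 0.24·0.25 = 0.116541.
P(B | observation) = 0.0556229 / 0.116541 = 0.477282.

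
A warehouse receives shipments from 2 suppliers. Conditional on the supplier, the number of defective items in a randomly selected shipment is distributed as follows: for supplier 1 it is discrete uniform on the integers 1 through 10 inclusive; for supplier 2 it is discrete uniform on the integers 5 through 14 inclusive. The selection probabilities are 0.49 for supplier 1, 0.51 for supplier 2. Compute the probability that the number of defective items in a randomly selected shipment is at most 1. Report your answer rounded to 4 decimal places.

Conditional on each supplier, P(X ≤ 1): 1: 0.1; 2: 0.
By total probability, P(X ≤ 1) = 0.49·0.1 + 0.51·0 = 0.049.

0.0490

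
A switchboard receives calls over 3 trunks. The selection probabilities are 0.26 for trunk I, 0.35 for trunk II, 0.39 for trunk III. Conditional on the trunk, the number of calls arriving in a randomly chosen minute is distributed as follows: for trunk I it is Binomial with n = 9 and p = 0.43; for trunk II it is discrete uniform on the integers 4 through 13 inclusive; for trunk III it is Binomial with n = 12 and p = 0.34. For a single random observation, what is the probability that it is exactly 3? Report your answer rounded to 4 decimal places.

Conditional on each trunk, P(X = 3): I: 0.229052; II: 0; III: 0.205473.
By total probability, P(X = 3) = 0.26·0.229052 + 0.35·0 + 0.39·0.205473 = 0.139688.

0.1397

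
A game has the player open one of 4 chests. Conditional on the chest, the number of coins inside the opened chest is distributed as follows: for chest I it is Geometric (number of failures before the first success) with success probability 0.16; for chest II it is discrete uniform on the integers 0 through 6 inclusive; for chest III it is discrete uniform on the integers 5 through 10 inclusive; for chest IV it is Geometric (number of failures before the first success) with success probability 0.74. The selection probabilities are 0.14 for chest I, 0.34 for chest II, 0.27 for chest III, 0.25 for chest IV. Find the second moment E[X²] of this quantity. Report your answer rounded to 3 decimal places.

28.997

For each component E[X²] = Var + (mean)², giving I: 60.375; II: 13; III: 59.1667; IV: 0.598247.
Overall E[X²] = 0.14·60.375 + 0.34·13 + 0.27·59.1667 + 0.25·0.598247 = 28.9971.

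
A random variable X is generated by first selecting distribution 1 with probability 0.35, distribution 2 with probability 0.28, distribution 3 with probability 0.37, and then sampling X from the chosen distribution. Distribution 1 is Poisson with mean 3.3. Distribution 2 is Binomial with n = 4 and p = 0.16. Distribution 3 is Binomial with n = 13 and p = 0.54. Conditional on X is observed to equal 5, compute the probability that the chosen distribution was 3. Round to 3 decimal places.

0.510

Likelihoods P(X=5 | ·): 1: 0.120286; 2: 0; 3: 0.11847.
Posterior ∝ prior × likelihood. Numerator for 3: 0.37·0.11847 = 0.0438341.
Normalizing constant: 0.35·0.120286 + 0.28·0 + 0.37·0.11847 = 0.0859343.
P(3 | observation) = 0.0438341 / 0.0859343 = 0.510088.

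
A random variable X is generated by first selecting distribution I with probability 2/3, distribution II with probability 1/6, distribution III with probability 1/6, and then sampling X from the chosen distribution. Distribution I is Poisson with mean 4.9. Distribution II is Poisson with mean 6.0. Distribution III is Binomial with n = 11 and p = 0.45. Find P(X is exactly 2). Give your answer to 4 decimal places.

0.0756

Conditional on each component, P(X = 2): I: 0.0893962; II: 0.0446175; III: 0.0512923.
By total probability, P(X = 2) = 0.666667·0.0893962 + 0.166667·0.0446175 + 0.166667·0.0512923 = 0.0755825.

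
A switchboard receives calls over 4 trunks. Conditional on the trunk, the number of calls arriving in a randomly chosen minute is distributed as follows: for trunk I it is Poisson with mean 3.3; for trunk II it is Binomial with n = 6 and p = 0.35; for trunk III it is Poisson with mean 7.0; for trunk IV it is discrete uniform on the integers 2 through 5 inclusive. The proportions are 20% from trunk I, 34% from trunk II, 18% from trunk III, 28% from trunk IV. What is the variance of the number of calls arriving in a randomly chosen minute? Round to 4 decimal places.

Per component, I: μ=3.3, E[X²]=14.19; II: μ=2.1, E[X²]=5.775; III: μ=7, E[X²]=56; IV: μ=3.5, E[X²]=13.5.
E[X] = 0.2·3.3 + 0.34·2.1 + 0.18·7 + 0.28·3.5 = 3.614.
E[X²] = 0.2·14.19 + 0.34·5.775 + 0.18·56 + 0.28·13.5 = 18.6615.
Var(X) = E[X²] − (E[X])² = 18.6615 − 13.061 = 5.6005.

5.6005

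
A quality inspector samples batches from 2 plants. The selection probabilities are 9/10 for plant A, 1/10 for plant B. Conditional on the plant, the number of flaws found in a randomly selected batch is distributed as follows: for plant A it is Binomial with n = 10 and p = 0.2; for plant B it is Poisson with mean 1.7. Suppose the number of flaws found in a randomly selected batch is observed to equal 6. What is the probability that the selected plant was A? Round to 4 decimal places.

0.8900

Likelihoods P(X=6 | ·): A: 0.00550502; B: 0.00612436.
Posterior ∝ prior × likelihood. Numerator for A: 0.9·0.00550502 = 0.00495452.
Normalizing constant: 0.9·0.00550502 + 0.1·0.00612436 = 0.00556696.
P(A | observation) = 0.00495452 / 0.00556696 = 0.889987.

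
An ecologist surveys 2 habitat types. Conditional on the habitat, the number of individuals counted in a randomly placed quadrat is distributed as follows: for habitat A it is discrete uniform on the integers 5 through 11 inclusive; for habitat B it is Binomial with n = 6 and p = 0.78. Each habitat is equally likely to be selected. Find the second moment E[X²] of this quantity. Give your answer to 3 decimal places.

For each component E[X²] = Var + (mean)², giving A: 68; B: 22.932.
Overall E[X²] = 0.5·68 + 0.5·22.932 = 45.466.

45.466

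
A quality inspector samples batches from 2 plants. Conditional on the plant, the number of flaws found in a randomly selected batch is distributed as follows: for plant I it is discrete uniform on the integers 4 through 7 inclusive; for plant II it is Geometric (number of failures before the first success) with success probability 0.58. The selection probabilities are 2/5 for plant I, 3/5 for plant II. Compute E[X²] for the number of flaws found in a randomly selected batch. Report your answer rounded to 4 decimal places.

13.6637

For each component E[X²] = Var + (mean)², giving I: 31.5; II: 1.77289.
Overall E[X²] = 0.4·31.5 + 0.6·1.77289 = 13.6637.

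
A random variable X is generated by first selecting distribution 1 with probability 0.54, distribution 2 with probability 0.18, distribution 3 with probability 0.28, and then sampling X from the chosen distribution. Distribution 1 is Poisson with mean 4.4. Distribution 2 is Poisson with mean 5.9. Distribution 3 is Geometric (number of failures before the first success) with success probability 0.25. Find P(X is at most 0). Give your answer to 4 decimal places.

Conditional on each component, P(X ≤ 0): 1: 0.0122773; 2: 0.00273944; 3: 0.25.
By total probability, P(X ≤ 0) = 0.54·0.0122773 + 0.18·0.00273944 + 0.28·0.25 = 0.0771229.

0.0771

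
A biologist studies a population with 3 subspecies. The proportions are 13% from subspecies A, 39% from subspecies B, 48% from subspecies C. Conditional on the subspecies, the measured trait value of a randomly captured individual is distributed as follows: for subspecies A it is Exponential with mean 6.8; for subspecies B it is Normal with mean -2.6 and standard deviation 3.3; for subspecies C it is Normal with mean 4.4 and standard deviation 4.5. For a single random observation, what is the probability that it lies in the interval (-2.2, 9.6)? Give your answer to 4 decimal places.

0.6608

Conditional on each subspecies, P(-2.2 < X < 9.6): A: 0.756287; B: 0.451652; C: 0.804835.
By total probability, P(-2.2 < X < 9.6) = 0.13·0.756287 + 0.39·0.451652 + 0.48·0.804835 = 0.660783.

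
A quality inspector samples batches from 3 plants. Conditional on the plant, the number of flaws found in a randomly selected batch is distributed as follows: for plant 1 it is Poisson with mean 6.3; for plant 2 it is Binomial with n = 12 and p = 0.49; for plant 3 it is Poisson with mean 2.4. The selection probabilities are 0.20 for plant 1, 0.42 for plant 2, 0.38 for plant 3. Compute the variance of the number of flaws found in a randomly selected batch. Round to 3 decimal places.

6.535

Per component, 1: μ=6.3, E[X²]=45.99; 2: μ=5.88, E[X²]=37.5732; 3: μ=2.4, E[X²]=8.16.
E[X] = 0.2·6.3 + 0.42·5.88 + 0.38·2.4 = 4.6416.
E[X²] = 0.2·45.99 + 0.42·37.5732 + 0.38·8.16 = 28.0795.
Var(X) = E[X²] − (E[X])² = 28.0795 − 21.5445 = 6.53509.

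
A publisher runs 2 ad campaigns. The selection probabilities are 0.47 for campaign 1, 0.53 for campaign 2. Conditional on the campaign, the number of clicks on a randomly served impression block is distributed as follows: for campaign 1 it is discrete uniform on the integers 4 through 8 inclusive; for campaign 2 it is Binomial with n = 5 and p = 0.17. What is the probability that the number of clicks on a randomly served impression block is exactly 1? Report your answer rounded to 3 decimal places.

Conditional on each campaign, P(X = 1): 1: 0; 2: 0.403396.
By total probability, P(X = 1) = 0.47·0 + 0.53·0.403396 = 0.2138.

0.214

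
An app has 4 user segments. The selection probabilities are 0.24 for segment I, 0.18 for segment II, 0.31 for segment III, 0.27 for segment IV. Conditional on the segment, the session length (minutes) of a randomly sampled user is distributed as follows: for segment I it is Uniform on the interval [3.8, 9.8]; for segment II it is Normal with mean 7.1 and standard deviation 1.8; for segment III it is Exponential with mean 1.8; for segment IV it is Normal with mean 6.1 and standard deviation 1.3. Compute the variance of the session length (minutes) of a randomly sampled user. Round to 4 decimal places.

Per component, I: μ=6.8, E[X²]=49.24; II: μ=7.1, E[X²]=53.65; III: μ=1.8, E[X²]=6.48; IV: μ=6.1, E[X²]=38.9.
E[X] = 0.24·6.8 + 0.18·7.1 + 0.31·1.8 + 0.27·6.1 = 5.115.
E[X²] = 0.24·49.24 + 0.18·53.65 + 0.31·6.48 + 0.27·38.9 = 33.9864.
Var(X) = E[X²] − (E[X])² = 33.9864 − 26.1632 = 7.82318.

7.8232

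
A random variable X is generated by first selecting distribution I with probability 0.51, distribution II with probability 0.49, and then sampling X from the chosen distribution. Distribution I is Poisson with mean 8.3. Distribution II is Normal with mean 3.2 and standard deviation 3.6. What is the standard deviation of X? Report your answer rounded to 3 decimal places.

4.133

Per component, I: μ=8.3, E[X²]=77.19; II: μ=3.2, E[X²]=23.2.
E[X] = 0.51·8.3 + 0.49·3.2 = 5.801.
E[X²] = 0.51·77.19 + 0.49·23.2 = 50.7349.
Var(X) = E[X²] − (E[X])² = 50.7349 − 33.6516 = 17.0833.
SD(X) = √17.0833 = 4.13319.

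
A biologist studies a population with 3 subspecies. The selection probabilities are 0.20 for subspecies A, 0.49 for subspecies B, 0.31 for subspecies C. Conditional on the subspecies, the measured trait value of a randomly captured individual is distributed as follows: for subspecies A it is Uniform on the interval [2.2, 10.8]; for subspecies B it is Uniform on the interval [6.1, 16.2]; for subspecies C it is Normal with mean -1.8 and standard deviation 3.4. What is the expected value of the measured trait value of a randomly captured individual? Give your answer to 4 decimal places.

6.2055

Component means — A: 6.5; B: 11.15; C: -1.8.
E[X] = 0.2·6.5 + 0.49·11.15 + 0.31·-1.8 = 6.2055.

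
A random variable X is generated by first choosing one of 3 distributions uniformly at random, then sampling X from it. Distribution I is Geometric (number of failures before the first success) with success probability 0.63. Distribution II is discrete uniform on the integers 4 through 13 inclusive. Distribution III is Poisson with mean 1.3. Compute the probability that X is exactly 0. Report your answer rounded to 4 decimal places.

Conditional on each component, P(X = 0): I: 0.63; II: 0; III: 0.272532.
By total probability, P(X = 0) = 0.333333·0.63 + 0.333333·0 + 0.333333·0.272532 = 0.300844.

0.3008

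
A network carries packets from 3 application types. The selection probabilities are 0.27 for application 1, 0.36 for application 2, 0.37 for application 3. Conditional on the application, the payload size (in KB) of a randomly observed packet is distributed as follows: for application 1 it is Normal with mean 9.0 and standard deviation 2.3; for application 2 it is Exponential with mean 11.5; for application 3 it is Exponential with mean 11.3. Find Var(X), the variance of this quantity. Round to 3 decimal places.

Per component, 1: μ=9, E[X²]=86.29; 2: μ=11.5, E[X²]=264.5; 3: μ=11.3, E[X²]=255.38.
E[X] = 0.27·9 + 0.36·11.5 + 0.37·11.3 = 10.751.
E[X²] = 0.27·86.29 + 0.36·264.5 + 0.37·255.38 = 213.009.
Var(X) = E[X²] − (E[X])² = 213.009 − 115.584 = 97.4249.

97.425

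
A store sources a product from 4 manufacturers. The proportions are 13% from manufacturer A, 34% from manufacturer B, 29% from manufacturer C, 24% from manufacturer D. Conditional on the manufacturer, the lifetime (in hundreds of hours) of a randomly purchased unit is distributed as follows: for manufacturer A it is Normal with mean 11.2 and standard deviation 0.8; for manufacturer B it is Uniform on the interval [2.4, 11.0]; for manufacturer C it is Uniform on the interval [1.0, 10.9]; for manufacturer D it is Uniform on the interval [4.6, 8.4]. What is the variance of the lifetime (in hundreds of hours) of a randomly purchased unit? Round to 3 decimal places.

Per component, A: μ=11.2, E[X²]=126.08; B: μ=6.7, E[X²]=51.0533; C: μ=5.95, E[X²]=43.57; D: μ=6.5, E[X²]=43.4533.
E[X] = 0.13·11.2 + 0.34·6.7 + 0.29·5.95 + 0.24·6.5 = 7.0195.
E[X²] = 0.13·126.08 + 0.34·51.0533 + 0.29·43.57 + 0.24·43.4533 = 56.8126.
Var(X) = E[X²] − (E[X])² = 56.8126 − 49.2734 = 7.53925.

7.539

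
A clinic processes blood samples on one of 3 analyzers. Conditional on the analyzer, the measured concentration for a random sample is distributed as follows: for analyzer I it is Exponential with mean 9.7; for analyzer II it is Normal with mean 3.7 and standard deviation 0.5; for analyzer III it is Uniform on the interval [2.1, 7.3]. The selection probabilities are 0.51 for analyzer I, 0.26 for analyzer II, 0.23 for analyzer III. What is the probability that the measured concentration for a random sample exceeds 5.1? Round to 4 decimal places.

0.3994

Conditional on each analyzer, P(X > 5.1): I: 0.591098; II: 0.00255513; III: 0.423077.
By total probability, P(X > 5.1) = 0.51·0.591098 + 0.26·0.00255513 + 0.23·0.423077 = 0.399432.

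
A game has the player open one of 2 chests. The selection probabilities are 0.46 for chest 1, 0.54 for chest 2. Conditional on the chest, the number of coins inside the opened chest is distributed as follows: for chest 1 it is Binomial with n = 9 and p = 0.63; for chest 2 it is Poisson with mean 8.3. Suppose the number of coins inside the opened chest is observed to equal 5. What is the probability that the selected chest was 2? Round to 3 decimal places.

Likelihoods P(X=5 | ·): 1: 0.234358; 2: 0.0815765.
Posterior ∝ prior × likelihood. Numerator for 2: 0.54·0.0815765 = 0.0440513.
Normalizing constant: 0.46·0.234358 + 0.54·0.0815765 = 0.151856.
P(2 | observation) = 0.0440513 / 0.151856 = 0.290086.

0.290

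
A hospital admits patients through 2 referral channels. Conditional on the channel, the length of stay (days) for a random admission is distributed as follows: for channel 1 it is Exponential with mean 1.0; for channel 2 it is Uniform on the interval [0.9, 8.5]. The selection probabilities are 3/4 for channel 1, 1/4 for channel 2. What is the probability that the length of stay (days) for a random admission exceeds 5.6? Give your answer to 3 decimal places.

0.098

Conditional on each channel, P(X > 5.6): 1: 0.00369786; 2: 0.381579.
By total probability, P(X > 5.6) = 0.75·0.00369786 + 0.25·0.381579 = 0.0981681.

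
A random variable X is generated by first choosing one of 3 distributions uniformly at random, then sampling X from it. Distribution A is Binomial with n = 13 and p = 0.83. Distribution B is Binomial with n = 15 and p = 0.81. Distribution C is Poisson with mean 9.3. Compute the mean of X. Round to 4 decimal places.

Component means — A: 10.79; B: 12.15; C: 9.3.
E[X] = 0.333333·10.79 + 0.333333·12.15 + 0.333333·9.3 = 10.7467.

10.7467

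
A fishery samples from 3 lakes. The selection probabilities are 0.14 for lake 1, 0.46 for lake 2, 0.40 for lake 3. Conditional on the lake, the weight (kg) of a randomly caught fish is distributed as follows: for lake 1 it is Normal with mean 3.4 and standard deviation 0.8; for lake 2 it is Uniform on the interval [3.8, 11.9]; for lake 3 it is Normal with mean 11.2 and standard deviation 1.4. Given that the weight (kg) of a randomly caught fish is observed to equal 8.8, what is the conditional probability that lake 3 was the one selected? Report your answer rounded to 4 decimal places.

Likelihoods f(8.8 | ·): 1: 6.36867e-11; 2: 0.123457; 3: 0.0655594.
Posterior ∝ prior × likelihood. Numerator for 3: 0.4·0.0655594 = 0.0262238.
Normalizing constant: 0.14·6.36867e-11 + 0.46·0.123457 + 0.4·0.0655594 = 0.0830139.
P(3 | observation) = 0.0262238 / 0.0830139 = 0.315896.

0.3159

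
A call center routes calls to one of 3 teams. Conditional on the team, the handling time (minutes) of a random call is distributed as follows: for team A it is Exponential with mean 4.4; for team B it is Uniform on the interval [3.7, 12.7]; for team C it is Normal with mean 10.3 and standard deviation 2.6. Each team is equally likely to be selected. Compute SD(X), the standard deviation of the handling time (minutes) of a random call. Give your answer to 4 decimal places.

Per component, A: μ=4.4, E[X²]=38.72; B: μ=8.2, E[X²]=73.99; C: μ=10.3, E[X²]=112.85.
E[X] = 0.333333·4.4 + 0.333333·8.2 + 0.333333·10.3 = 7.63333.
E[X²] = 0.333333·38.72 + 0.333333·73.99 + 0.333333·112.85 = 75.1867.
Var(X) = E[X²] − (E[X])² = 75.1867 − 58.2678 = 16.9189.
SD(X) = √16.9189 = 4.11326.

4.1133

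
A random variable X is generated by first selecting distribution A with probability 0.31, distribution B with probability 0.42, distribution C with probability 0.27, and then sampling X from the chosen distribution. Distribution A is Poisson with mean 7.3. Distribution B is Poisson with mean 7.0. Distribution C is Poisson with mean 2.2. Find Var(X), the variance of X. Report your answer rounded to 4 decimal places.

10.5985

Per component, A: μ=7.3, E[X²]=60.59; B: μ=7, E[X²]=56; C: μ=2.2, E[X²]=7.04.
E[X] = 0.31·7.3 + 0.42·7 + 0.27·2.2 = 5.797.
E[X²] = 0.31·60.59 + 0.42·56 + 0.27·7.04 = 44.2037.
Var(X) = E[X²] − (E[X])² = 44.2037 − 33.6052 = 10.5985.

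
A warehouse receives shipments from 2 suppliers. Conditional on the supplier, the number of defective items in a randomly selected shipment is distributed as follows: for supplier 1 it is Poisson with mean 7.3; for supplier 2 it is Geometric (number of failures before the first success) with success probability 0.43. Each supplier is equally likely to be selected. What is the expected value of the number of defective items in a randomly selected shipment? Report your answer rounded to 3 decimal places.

Component means — 1: 7.3; 2: 1.32558.
E[X] = 0.5·7.3 + 0.5·1.32558 = 4.31279.

4.313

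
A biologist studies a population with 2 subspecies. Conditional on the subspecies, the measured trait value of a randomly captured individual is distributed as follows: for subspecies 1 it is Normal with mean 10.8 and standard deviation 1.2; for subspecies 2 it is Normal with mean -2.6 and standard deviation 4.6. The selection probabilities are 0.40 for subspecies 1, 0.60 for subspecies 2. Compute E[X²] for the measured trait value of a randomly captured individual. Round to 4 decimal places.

For each component E[X²] = Var + (mean)², giving 1: 118.08; 2: 27.92.
Overall E[X²] = 0.4·118.08 + 0.6·27.92 = 63.984.

63.9840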